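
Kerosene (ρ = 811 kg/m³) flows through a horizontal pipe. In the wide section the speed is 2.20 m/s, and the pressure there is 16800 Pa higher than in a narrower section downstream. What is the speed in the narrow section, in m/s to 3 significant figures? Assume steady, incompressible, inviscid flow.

v₂ = 6.80 m/s

Along the level pipe P + ½ρv² is conserved, hence v₂² = v₁² + 2(P₁ − P₂)/ρ.
v₂ = √(2.20² + 2·16800/811) = √(4.84 + 41.4) = 6.80 m/s.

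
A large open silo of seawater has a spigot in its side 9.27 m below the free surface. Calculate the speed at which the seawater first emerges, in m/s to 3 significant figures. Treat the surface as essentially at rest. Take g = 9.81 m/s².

v ≈ 13.5 m/s

Torricelli's result v = √(2gh) gives v = √(2·9.81·9.27) = 13.5 m/s.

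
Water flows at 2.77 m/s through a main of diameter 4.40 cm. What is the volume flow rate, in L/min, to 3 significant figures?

253 L/min

Q = A·v = 0.00152 m² × 2.77 m/s = 0.00421 m³/s.
Converting: 0.00421 m³/s × 60000 = 253 L/min.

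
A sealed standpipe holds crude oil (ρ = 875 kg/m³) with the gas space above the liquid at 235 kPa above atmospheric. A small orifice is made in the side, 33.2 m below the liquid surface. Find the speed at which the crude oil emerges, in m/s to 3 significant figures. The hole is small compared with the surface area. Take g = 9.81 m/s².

Take point 1 at the surface (v₁ ≈ 0) and point 2 at the hole (at atmospheric pressure). Bernoulli: P₁ + ρg h = P_atm + ½ρv₂².
With P₁ − P_atm = 235000 Pa, v₂ = √(2gh + 2ΔP/ρ) = √(2·9.81·33.2 + 2·235000/875) = 34.5 m/s.

v ≈ 34.5 m/s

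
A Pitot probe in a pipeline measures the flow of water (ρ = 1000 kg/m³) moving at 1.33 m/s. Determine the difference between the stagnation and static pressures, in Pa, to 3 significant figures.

ΔP ≈ 884 Pa

At the stagnation point the flow is brought to rest, so Bernoulli gives P_stag − P_static = ½ρv².
ΔP = ½·1000·1.33² = 884 Pa.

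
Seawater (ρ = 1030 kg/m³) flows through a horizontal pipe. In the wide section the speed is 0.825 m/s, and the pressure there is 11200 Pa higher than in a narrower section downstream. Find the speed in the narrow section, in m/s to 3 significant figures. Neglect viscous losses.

4.74 m/s

With h₁ = h₂, rearranging Bernoulli gives v₂ = √(v₁² + 2ΔP/ρ).
v₂ = √(0.825² + 2·11200/1030) = √(0.681 + 21.7) = 4.74 m/s.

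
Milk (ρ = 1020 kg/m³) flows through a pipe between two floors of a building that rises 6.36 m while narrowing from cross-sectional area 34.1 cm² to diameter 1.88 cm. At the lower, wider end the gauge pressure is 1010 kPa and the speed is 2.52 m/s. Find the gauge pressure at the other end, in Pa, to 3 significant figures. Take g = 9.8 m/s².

P₂ ≈ 461000 Pa

Continuity gives A₁v₁ = A₂v₂, so v₂ = (34.1 cm²)/(2.78 cm²) × 2.52 m/s = 31.0 m/s.
Bernoulli: P₁ + ½ρv₁² + ρg h₁ = P₂ + ½ρv₂² + ρg h₂, so P₂ = P₁ + ½ρ(v₁² − v₂²) − ρg(h₂ − h₁).
P₂ = 1010000 + ½·1020·(2.52² − 31.0²) − 1020·9.8·(+6.36) = 1010000 + (-485000) − (63600) = 461000 Pa.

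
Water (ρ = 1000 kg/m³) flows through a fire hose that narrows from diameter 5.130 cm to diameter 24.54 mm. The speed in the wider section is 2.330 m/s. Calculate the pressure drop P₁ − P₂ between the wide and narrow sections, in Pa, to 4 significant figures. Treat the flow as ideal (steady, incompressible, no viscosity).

The volume flow rate is constant, so v₂ = (A₁/A₂)v₁ = (20.67/4.730)·2.330 = 10.18 m/s.
Bernoulli (h₁ = h₂): P₁ − P₂ = ½ρ(v₂² − v₁²).
P₁ − P₂ = ½·1000·(10.18² − 2.330²) = ½·1000·98.25 = 49120 Pa.

ΔP ≈ 49120 Pa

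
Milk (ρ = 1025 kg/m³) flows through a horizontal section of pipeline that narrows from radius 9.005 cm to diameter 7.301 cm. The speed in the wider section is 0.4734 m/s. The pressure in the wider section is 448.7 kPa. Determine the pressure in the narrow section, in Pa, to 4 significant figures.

Mass conservation (A₁v₁ = A₂v₂) gives v₂ = 0.4734 × 254.8/41.87 = 2.881 m/s.
The pipe is horizontal, so Bernoulli reduces to P₁ + ½ρv₁² = P₂ + ½ρv₂².
P₂ = P₁ − ½ρ(v₂² − v₁²) = 448700 − ½·1025·(2.881² − 0.4734²) = 448700 − 4138 = 444600 Pa.

P₂ ≈ 444600 Pa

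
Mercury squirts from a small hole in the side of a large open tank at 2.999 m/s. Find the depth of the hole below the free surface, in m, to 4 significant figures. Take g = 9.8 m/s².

Torricelli: v = √(2gh), so h = v²/(2g).
h = 2.999²/(2·9.8) = 8.994/19.60 = 0.4589 m.

h = 0.4589 m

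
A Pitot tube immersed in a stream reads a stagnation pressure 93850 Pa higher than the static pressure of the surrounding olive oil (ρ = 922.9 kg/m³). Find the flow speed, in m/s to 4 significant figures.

The dynamic pressure equals the rise in static pressure at the stagnation point: ΔP = ½ρv².
v = √(2ΔP/ρ) = √(2·93850/922.9) = 14.26 m/s.

v ≈ 14.26 m/s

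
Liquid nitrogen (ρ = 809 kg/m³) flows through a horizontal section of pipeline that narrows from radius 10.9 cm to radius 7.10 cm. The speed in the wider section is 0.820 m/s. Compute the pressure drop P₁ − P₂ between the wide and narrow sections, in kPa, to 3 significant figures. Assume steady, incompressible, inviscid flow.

ΔP = 1.24 kPa

The volume flow rate is constant, so v₂ = (A₁/A₂)v₁ = (373/158)·0.820 = 1.93 m/s.
Bernoulli (h₁ = h₂): P₁ − P₂ = ½ρ(v₂² − v₁²).
P₁ − P₂ = ½·809·(1.93² − 0.820²) = ½·809·3.06 = 1240 Pa.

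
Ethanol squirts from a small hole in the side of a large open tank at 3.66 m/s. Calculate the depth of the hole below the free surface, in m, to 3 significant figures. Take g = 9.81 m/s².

h = 0.683 m

For a small hole in a large open tank, ½v² = gh, giving h = v²/(2g).
h = 3.66²/(2·9.81) = 13.4/19.62 = 0.683 m.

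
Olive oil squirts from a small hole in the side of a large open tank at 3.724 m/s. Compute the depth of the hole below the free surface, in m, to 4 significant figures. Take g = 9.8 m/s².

Inverting v = √(2gh) gives h = v² / 2g.
h = 3.724²/(2·9.8) = 13.87/19.60 = 0.7076 m.

0.7076 m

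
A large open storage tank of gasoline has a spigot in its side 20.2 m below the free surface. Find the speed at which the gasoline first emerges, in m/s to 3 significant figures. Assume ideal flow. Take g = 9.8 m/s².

v = 19.9 m/s

Bernoulli from surface to hole (P equal, v_surface ≈ 0): v = √(2gh) = √(2×9.8×20.2) = 19.9 m/s.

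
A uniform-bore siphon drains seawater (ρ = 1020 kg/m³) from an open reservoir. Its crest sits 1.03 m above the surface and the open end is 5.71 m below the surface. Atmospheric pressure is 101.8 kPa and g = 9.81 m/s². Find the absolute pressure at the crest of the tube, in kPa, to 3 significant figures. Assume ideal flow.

P_top = 34.4 kPa

From the surface to the outlet (both open to atmosphere, surface at rest): v = √(2g·h_out) = √(2·9.81·5.71) = 10.6 m/s.
Continuity keeps v the same throughout the tube; from surface to crest, P_atm + 0 = P_top + ½ρv² + ρg·h_top.
P_top = 101800 − ½·1020·10.6² − 1020·9.81·1.03 = 34400 Pa.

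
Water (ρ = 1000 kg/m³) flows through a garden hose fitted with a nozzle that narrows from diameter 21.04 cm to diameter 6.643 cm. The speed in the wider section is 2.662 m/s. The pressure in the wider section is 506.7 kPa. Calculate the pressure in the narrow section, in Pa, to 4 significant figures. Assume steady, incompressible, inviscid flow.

By continuity, v₂ = v₁·A₁/A₂ = 2.662·(347.7/34.66) = 26.70 m/s.
Bernoulli (h₁ = h₂): P₁ − P₂ = ½ρ(v₂² − v₁²).
P₂ = P₁ − ½ρ(v₂² − v₁²) = 506700 − ½·1000·(26.70² − 2.662²) = 506700 − 353000 = 153700 Pa.

P₂ ≈ 153700 Pa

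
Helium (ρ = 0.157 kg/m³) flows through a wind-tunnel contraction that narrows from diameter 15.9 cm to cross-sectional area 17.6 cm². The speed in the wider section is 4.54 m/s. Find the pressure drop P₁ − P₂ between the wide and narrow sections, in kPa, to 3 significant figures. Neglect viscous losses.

0.204 kPa

Mass conservation (A₁v₁ = A₂v₂) gives v₂ = 4.54 × 199/17.6 = 51.2 m/s.
With no height change, Bernoulli's equation is P₁ + ½ρv₁² = P₂ + ½ρv₂².
P₁ − P₂ = ½·0.157·(51.2² − 4.54²) = ½·0.157·2600 = 204 Pa.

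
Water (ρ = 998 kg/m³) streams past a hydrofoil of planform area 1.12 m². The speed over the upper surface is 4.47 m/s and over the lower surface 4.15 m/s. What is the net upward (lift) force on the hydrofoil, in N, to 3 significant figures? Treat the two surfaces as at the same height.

F = 1540 N

With equal heights on the two surfaces, Bernoulli gives P_lower − P_upper = ½ρ(v_upper² − v_lower²).
ΔP = ½·998·(4.47² − 4.15²) = 1380 Pa.
Lift = ΔP · A = 1380 × 1.12 = 1540 N.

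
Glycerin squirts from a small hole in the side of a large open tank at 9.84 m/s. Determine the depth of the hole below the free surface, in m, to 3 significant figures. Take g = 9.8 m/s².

h = 4.94 m

Torricelli: v = √(2gh), so h = v²/(2g).
h = 9.84²/(2·9.8) = 96.8/19.60 = 4.94 m.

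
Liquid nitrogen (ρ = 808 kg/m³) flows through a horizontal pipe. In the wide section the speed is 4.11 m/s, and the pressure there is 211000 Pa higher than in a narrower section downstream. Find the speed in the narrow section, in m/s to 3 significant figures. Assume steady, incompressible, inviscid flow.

Horizontal Bernoulli: P₁ + ½ρv₁² = P₂ + ½ρv₂², so v₂² = v₁² + 2(P₁ − P₂)/ρ.
v₂ = √(4.11² + 2·211000/808) = √(16.9 + 522) = 23.2 m/s.

v₂ ≈ 23.2 m/s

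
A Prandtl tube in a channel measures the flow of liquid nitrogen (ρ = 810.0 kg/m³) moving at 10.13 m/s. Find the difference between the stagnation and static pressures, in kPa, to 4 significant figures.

At the stagnation point the flow is brought to rest, so Bernoulli gives P_stag − P_static = ½ρv².
ΔP = ½·810.0·10.13² = 41560 Pa.

ΔP ≈ 41.56 kPa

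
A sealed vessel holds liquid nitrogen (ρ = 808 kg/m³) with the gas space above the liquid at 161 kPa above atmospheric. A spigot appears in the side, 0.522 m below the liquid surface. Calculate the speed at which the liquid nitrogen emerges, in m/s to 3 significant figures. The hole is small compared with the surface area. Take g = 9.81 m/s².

Take point 1 at the surface (v₁ ≈ 0) and point 2 at the hole (at atmospheric pressure). Bernoulli: P₁ + ρg h = P_atm + ½ρv₂².
With P₁ − P_atm = 161000 Pa, v₂ = √(2gh + 2ΔP/ρ) = √(2·9.81·0.522 + 2·161000/808) = 20.2 m/s.

v ≈ 20.2 m/s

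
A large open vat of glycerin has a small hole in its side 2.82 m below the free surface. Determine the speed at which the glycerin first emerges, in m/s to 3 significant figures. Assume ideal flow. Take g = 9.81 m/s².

Bernoulli from surface to hole (P equal, v_surface ≈ 0): v = √(2gh) = √(2×9.81×2.82) = 7.44 m/s.

v = 7.44 m/s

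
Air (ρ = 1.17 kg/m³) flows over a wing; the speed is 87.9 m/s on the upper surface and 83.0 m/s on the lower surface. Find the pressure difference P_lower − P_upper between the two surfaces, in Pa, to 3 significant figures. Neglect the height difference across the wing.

The pressure is lower where the speed is higher: ΔP = ½ρ(v_up² − v_low²).
ΔP = ½·1.17·(87.9² − 83.0²) = 490 Pa.

ΔP = 490 Pa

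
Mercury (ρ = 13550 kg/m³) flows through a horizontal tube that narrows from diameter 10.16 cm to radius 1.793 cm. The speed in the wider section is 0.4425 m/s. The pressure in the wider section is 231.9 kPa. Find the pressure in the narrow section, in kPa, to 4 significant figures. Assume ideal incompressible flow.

P₂ = 147.7 kPa

Continuity gives A₁v₁ = A₂v₂, so v₂ = (81.07 cm²)/(10.10 cm²) × 0.4425 m/s = 3.552 m/s.
With no height change, Bernoulli's equation is P₁ + ½ρv₁² = P₂ + ½ρv₂².
P₂ = P₁ − ½ρ(v₂² − v₁²) = 231900 − ½·13550·(3.552² − 0.4425²) = 231900 − 84150 = 147700 Pa.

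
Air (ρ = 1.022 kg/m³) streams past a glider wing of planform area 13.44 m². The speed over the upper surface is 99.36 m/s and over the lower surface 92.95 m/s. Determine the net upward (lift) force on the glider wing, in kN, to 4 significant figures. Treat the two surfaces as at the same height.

The faster flow above has the lower pressure; Bernoulli (same height) gives ΔP = ½ρ(v_up² − v_low²).
ΔP = ½·1.022·(99.36² − 92.95²) = 629.9 Pa.
Lift = ΔP · A = 629.9 × 13.44 = 8466 N.

F ≈ 8.466 kN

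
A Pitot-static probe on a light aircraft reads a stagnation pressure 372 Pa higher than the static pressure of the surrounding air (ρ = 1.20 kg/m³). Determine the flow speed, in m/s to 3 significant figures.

Bernoulli between the free stream and the stagnation point: ½ρv² = P_stag − P_static.
v = √(2ΔP/ρ) = √(2·372/1.20) = 24.9 m/s.

v = 24.9 m/s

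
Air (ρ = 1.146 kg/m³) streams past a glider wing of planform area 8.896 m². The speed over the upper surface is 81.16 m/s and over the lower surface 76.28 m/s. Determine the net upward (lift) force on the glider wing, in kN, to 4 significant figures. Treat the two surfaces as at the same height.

3.916 kN

From P + ½ρv² = const at equal height, P_low − P_up = ½ρ(v_up² − v_low²).
ΔP = ½·1.146·(81.16² − 76.28²) = 440.2 Pa.
Lift = ΔP · A = 440.2 × 8.896 = 3916 N.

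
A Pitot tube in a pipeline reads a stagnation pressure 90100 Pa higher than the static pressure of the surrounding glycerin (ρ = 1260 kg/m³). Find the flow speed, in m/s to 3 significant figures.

The dynamic pressure equals the rise in static pressure at the stagnation point: ΔP = ½ρv².
v = √(2ΔP/ρ) = √(2·90100/1260) = 12.0 m/s.

v ≈ 12.0 m/s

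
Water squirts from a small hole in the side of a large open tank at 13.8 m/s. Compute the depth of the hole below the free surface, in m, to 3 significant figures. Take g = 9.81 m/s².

Torricelli: v = √(2gh), so h = v²/(2g).
h = 13.8²/(2·9.81) = 190/19.62 = 9.71 m.

h = 9.71 m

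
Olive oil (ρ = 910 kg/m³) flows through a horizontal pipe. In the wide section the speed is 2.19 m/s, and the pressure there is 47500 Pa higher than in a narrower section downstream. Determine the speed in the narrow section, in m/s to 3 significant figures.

10.4 m/s

Horizontal Bernoulli: P₁ + ½ρv₁² = P₂ + ½ρv₂², so v₂² = v₁² + 2(P₁ − P₂)/ρ.
v₂ = √(2.19² + 2·47500/910) = √(4.80 + 104) = 10.4 m/s.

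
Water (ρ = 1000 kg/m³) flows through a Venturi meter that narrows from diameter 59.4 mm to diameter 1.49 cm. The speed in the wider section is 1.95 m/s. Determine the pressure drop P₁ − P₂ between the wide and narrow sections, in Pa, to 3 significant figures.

Mass conservation (A₁v₁ = A₂v₂) gives v₂ = 1.95 × 27.7/1.74 = 31.0 m/s.
Bernoulli (h₁ = h₂): P₁ − P₂ = ½ρ(v₂² − v₁²).
P₁ − P₂ = ½·1000·(31.0² − 1.95²) = ½·1000·957 = 478000 Pa.

ΔP ≈ 478000 Pa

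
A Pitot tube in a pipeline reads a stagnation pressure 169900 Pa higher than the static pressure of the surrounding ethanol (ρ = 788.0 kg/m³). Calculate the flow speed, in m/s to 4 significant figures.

At the stagnation point the flow is brought to rest, so Bernoulli gives P_stag − P_static = ½ρv².
v = √(2ΔP/ρ) = √(2·169900/788.0) = 20.77 m/s.

v ≈ 20.77 m/s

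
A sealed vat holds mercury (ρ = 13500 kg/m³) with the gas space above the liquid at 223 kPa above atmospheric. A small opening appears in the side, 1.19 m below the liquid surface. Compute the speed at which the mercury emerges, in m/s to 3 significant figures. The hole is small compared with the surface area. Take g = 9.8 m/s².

v ≈ 7.51 m/s

Take point 1 at the surface (v₁ ≈ 0) and point 2 at the hole (at atmospheric pressure). Bernoulli: P₁ + ρg h = P_atm + ½ρv₂².
With P₁ − P_atm = 223000 Pa, v₂ = √(2gh + 2ΔP/ρ) = √(2·9.8·1.19 + 2·223000/13500) = 7.51 m/s.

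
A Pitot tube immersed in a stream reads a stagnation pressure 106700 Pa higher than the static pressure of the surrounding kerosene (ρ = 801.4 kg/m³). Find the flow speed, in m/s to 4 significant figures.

Bernoulli between the free stream and the stagnation point: ½ρv² = P_stag − P_static.
v = √(2ΔP/ρ) = √(2·106700/801.4) = 16.32 m/s.

v ≈ 16.32 m/s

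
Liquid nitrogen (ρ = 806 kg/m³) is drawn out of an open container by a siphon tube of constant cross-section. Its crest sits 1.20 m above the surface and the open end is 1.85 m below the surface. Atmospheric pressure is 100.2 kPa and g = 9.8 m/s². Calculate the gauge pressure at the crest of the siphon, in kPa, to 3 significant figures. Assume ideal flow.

From the surface to the outlet (both open to atmosphere, surface at rest): v = √(2g·h_out) = √(2·9.8·1.85) = 6.02 m/s.
Continuity keeps v the same throughout the tube; from surface to crest, P_atm + 0 = P_top + ½ρv² + ρg·h_top.
P_top = 100200 − ½·806·6.02² − 806·9.8·1.20 = 76100 Pa. So P_gauge = P_top − P_atm = -24100 Pa.

P_gauge = -24.1 kPa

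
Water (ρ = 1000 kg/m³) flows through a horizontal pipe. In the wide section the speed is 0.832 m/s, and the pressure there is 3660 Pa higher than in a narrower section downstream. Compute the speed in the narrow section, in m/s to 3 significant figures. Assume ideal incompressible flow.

2.83 m/s

Horizontal Bernoulli: P₁ + ½ρv₁² = P₂ + ½ρv₂², so v₂² = v₁² + 2(P₁ − P₂)/ρ.
v₂ = √(0.832² + 2·3660/1000) = √(0.692 + 7.32) = 2.83 m/s.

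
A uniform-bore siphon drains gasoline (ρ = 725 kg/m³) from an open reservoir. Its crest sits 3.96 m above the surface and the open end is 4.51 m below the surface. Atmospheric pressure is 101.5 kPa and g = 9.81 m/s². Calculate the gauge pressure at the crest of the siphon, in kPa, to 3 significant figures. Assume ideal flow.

Bernoulli surface→outlet gives ½v² = g·h_out, so v = √(2·9.81·4.51) = 9.41 m/s.
Continuity keeps v the same throughout the tube; from surface to crest, P_atm + 0 = P_top + ½ρv² + ρg·h_top.
P_top = 101500 − ½·725·9.41² − 725·9.81·3.96 = 41300 Pa. So P_gauge = P_top − P_atm = -60200 Pa.

P_gauge ≈ -60.2 kPa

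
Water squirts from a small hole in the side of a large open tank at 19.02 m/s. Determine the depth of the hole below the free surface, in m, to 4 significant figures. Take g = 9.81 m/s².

h ≈ 18.44 m

Torricelli: v = √(2gh), so h = v²/(2g).
h = 19.02²/(2·9.81) = 361.8/19.62 = 18.44 m.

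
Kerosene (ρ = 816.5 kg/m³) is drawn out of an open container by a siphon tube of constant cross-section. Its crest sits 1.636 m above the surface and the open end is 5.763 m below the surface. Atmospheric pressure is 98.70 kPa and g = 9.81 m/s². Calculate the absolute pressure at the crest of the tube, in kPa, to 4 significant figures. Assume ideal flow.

P_top ≈ 39.44 kPa

Bernoulli surface→outlet gives ½v² = g·h_out, so v = √(2·9.81·5.763) = 10.63 m/s.
The bore is uniform, so the speed at the crest is the same v. Bernoulli surface→crest: P_atm = P_top + ½ρv² + ρg·h_top.
P_top = 98700 − ½·816.5·10.63² − 816.5·9.81·1.636 = 39440 Pa.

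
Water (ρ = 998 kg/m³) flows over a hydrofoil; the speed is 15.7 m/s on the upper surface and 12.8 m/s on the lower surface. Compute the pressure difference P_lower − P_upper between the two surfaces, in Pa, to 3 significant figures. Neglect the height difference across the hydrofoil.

ΔP ≈ 41200 Pa

The pressure is lower where the speed is higher: ΔP = ½ρ(v_up² − v_low²).
ΔP = ½·998·(15.7² − 12.8²) = 41200 Pa.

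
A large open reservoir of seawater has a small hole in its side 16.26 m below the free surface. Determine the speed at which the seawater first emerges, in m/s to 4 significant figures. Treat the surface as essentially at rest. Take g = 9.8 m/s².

The surface is effectively still and both ends are open, so ½v² = gh and v = √(2·9.8·16.26) = 17.85 m/s.

v ≈ 17.85 m/s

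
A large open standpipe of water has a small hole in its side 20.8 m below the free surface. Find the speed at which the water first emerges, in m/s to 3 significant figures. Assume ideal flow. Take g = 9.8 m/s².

v = 20.2 m/s

With the surface at rest and both surface and jet at atmospheric pressure, Bernoulli gives ρg h = ½ρv², so v = √(2gh) = √(2·9.8·20.8) = 20.2 m/s.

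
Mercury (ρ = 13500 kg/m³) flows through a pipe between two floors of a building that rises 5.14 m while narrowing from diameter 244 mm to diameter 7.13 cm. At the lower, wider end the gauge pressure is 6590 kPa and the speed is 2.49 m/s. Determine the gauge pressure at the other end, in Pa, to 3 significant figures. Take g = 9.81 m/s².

P₂ = 211000 Pa

The volume flow rate is constant, so v₂ = (A₁/A₂)v₁ = (468/39.9)·2.49 = 29.2 m/s.
Bernoulli: P₁ + ½ρv₁² + ρg h₁ = P₂ + ½ρv₂² + ρg h₂, so P₂ = P₁ + ½ρ(v₁² − v₂²) − ρg(h₂ − h₁).
P₂ = 6590000 + ½·13500·(2.49² − 29.2²) − 13500·9.81·(+5.14) = 6590000 + (-5700000) − (681000) = 211000 Pa.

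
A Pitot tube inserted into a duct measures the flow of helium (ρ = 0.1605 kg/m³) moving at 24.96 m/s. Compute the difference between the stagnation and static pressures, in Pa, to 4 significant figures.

ΔP ≈ 50.00 Pa

The dynamic pressure equals the rise in static pressure at the stagnation point: ΔP = ½ρv².
ΔP = ½·0.1605·24.96² = 50.00 Pa.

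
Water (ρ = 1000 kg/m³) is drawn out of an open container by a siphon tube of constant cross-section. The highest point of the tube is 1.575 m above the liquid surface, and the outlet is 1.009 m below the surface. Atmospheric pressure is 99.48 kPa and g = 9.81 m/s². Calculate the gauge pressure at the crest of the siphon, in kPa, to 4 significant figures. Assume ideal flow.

P_gauge ≈ -25.35 kPa

Bernoulli surface→outlet gives ½v² = g·h_out, so v = √(2·9.81·1.009) = 4.449 m/s.
Continuity keeps v the same throughout the tube; from surface to crest, P_atm + 0 = P_top + ½ρv² + ρg·h_top.
P_top = 99480 − ½·1000·4.449² − 1000·9.81·1.575 = 74130 Pa. So P_gauge = P_top − P_atm = -25350 Pa.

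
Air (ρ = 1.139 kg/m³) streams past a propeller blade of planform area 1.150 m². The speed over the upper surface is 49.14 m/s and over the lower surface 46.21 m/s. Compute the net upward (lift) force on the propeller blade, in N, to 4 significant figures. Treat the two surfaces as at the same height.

From P + ½ρv² = const at equal height, P_low − P_up = ½ρ(v_up² − v_low²).
ΔP = ½·1.139·(49.14² − 46.21²) = 159.1 Pa.
Lift = ΔP · A = 159.1 × 1.150 = 183.0 N.

183.0 N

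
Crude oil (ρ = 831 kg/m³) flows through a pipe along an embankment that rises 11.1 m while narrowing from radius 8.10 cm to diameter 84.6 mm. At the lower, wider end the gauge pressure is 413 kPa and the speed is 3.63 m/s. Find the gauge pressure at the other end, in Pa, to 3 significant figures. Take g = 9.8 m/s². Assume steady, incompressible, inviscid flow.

254000 Pa

By continuity, v₂ = v₁·A₁/A₂ = 3.63·(206/56.2) = 13.3 m/s.
Energy conservation along the streamline gives P₂ = P₁ − ½ρ(v₂² − v₁²) − ρg(h₂ − h₁).
P₂ = 413000 + ½·831·(3.63² − 13.3²) − 831·9.8·(+11.1) = 413000 + (-68100) − (90400) = 254000 Pa.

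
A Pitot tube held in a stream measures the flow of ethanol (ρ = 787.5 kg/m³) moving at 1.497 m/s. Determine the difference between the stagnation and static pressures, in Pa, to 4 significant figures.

Bernoulli between the free stream and the stagnation point: ½ρv² = P_stag − P_static.
ΔP = ½·787.5·1.497² = 882.4 Pa.

ΔP ≈ 882.4 Pa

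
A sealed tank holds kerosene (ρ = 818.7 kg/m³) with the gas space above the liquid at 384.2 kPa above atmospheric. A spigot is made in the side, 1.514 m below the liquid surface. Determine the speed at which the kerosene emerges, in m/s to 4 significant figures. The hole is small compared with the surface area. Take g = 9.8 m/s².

31.12 m/s

Take point 1 at the surface (v₁ ≈ 0) and point 2 at the hole (at atmospheric pressure). Bernoulli: P₁ + ρg h = P_atm + ½ρv₂².
With P₁ − P_atm = 384200 Pa, v₂ = √(2gh + 2ΔP/ρ) = √(2·9.8·1.514 + 2·384200/818.7) = 31.12 m/s.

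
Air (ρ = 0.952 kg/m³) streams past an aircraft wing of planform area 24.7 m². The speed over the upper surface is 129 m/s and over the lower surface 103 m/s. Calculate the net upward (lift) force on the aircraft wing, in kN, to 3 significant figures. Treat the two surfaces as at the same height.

F ≈ 70.9 kN

With equal heights on the two surfaces, Bernoulli gives P_lower − P_upper = ½ρ(v_upper² − v_lower²).
ΔP = ½·0.952·(129² − 103²) = 2870 Pa.
Lift = ΔP · A = 2870 × 24.7 = 70900 N.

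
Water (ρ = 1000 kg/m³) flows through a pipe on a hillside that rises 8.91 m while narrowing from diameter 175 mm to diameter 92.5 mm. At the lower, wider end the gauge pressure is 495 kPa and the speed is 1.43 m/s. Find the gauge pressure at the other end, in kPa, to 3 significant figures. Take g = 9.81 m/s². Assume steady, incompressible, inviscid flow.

Mass conservation (A₁v₁ = A₂v₂) gives v₂ = 1.43 × 241/67.2 = 5.12 m/s.
Bernoulli: P₁ + ½ρv₁² + ρg h₁ = P₂ + ½ρv₂² + ρg h₂, so P₂ = P₁ + ½ρ(v₁² − v₂²) − ρg(h₂ − h₁).
P₂ = 495000 + ½·1000·(1.43² − 5.12²) − 1000·9.81·(+8.91) = 495000 + (-12100) − (87400) = 396000 Pa.

P₂ ≈ 396 kPa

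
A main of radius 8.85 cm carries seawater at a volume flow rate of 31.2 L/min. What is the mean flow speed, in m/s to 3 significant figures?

v ≈ 0.0211 m/s

Q = 31.2 L/min = 0.000520 m³/s.
v = Q/A = 0.000520 / 0.0246 = 0.0211 m/s.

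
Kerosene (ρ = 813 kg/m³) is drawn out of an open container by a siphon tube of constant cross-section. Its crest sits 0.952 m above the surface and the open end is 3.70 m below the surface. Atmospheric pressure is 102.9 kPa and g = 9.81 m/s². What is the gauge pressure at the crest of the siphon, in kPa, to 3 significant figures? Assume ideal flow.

From the surface to the outlet (both open to atmosphere, surface at rest): v = √(2g·h_out) = √(2·9.81·3.70) = 8.52 m/s.
Continuity keeps v the same throughout the tube; from surface to crest, P_atm + 0 = P_top + ½ρv² + ρg·h_top.
P_top = 102900 − ½·813·8.52² − 813·9.81·0.952 = 65800 Pa. So P_gauge = P_top − P_atm = -37100 Pa.

-37.1 kPa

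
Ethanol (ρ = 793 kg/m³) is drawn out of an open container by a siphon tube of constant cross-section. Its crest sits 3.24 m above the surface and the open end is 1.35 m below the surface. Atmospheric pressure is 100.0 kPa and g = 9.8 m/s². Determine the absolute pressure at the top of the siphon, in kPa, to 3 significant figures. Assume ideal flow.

From the surface to the outlet (both open to atmosphere, surface at rest): v = √(2g·h_out) = √(2·9.8·1.35) = 5.14 m/s.
With constant cross-section the crest speed equals v; applying Bernoulli from the surface up to the crest, P_top = P_atm − ½ρv² − ρg·h_top.
P_top = 100000 − ½·793·5.14² − 793·9.8·3.24 = 64300 Pa.

64.3 kPa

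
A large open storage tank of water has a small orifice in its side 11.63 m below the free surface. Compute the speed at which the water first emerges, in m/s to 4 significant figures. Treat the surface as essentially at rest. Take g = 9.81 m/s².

v ≈ 15.11 m/s

Torricelli's result v = √(2gh) gives v = √(2·9.81·11.63) = 15.11 m/s.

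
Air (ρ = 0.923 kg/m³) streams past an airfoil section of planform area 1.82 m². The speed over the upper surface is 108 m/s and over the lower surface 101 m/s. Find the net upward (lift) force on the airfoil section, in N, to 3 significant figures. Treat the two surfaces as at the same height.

The faster flow above has the lower pressure; Bernoulli (same height) gives ΔP = ½ρ(v_up² − v_low²).
ΔP = ½·0.923·(108² − 101²) = 675 Pa.
Lift = ΔP · A = 675 × 1.82 = 1230 N.

F = 1230 N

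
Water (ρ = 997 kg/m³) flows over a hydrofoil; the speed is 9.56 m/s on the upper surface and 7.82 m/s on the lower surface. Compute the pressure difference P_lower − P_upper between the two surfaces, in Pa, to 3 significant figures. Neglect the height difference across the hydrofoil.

With negligible Δh, P + ½ρv² is constant, so P_low − P_up = ½ρ(v_up² − v_low²).
ΔP = ½·997·(9.56² − 7.82²) = 15100 Pa.

ΔP = 15100 Pa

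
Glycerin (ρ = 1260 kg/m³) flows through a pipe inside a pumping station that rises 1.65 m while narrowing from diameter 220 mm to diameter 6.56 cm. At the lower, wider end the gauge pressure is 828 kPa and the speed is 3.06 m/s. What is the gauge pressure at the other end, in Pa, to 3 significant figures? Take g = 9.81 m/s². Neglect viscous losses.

By continuity, v₂ = v₁·A₁/A₂ = 3.06·(380/33.8) = 34.4 m/s.
Energy conservation along the streamline gives P₂ = P₁ − ½ρ(v₂² − v₁²) − ρg(h₂ − h₁).
P₂ = 828000 + ½·1260·(3.06² − 34.4²) − 1260·9.81·(+1.65) = 828000 + (-740000) − (20400) = 67300 Pa.

P₂ = 67300 Pa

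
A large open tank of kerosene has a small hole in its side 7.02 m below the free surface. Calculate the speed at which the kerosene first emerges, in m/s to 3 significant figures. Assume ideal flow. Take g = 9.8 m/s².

v = 11.7 m/s

Torricelli's result v = √(2gh) gives v = √(2·9.8·7.02) = 11.7 m/s.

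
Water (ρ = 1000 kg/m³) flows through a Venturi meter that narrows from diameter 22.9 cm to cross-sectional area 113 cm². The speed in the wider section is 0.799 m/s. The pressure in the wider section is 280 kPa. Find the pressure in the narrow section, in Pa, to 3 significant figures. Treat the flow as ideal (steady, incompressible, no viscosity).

P₂ ≈ 276000 Pa

Continuity gives A₁v₁ = A₂v₂, so v₂ = (412 cm²)/(113 cm²) × 0.799 m/s = 2.91 m/s.
Along the horizontal streamline, P + ½ρv² is constant.
P₂ = P₁ − ½ρ(v₂² − v₁²) = 280000 − ½·1000·(2.91² − 0.799²) = 280000 − 3920 = 276000 Pa.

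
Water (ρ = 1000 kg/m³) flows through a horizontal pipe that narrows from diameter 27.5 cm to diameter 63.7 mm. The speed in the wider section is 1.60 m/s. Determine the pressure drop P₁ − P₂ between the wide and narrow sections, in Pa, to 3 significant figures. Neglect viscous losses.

ΔP = 443000 Pa

The volume flow rate is constant, so v₂ = (A₁/A₂)v₁ = (594/31.9)·1.60 = 29.8 m/s.
The pipe is horizontal, so Bernoulli reduces to P₁ + ½ρv₁² = P₂ + ½ρv₂².
P₁ − P₂ = ½·1000·(29.8² − 1.60²) = ½·1000·887 = 443000 Pa.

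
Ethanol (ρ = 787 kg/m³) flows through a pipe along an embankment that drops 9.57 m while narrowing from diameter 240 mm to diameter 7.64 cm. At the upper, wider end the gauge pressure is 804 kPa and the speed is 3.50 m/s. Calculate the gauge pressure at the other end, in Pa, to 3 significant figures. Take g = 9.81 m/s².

The volume flow rate is constant, so v₂ = (A₁/A₂)v₁ = (452/45.8)·3.50 = 34.5 m/s.
Applying Bernoulli between the two ends and solving for P₂: P₂ = P₁ + ½ρ(v₁² − v₂²) − ρgΔh.
P₂ = 804000 + ½·787·(3.50² − 34.5²) − 787·9.81·(−9.57) = 804000 + (-465000) − (-73900) = 413000 Pa.

P₂ ≈ 413000 Pa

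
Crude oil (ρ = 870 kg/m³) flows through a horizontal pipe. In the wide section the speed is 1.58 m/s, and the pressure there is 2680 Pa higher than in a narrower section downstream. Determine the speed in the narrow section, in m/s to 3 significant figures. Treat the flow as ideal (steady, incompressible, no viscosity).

With h₁ = h₂, rearranging Bernoulli gives v₂ = √(v₁² + 2ΔP/ρ).
v₂ = √(1.58² + 2·2680/870) = √(2.50 + 6.16) = 2.94 m/s.

v₂ = 2.94 m/s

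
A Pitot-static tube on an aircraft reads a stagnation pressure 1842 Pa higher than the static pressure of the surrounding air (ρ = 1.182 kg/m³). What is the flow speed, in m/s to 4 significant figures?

The dynamic pressure equals the rise in static pressure at the stagnation point: ΔP = ½ρv².
v = √(2ΔP/ρ) = √(2·1842/1.182) = 55.83 m/s.

v = 55.83 m/s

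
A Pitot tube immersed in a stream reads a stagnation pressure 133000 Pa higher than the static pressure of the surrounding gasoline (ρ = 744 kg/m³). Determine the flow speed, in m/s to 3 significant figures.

v ≈ 18.9 m/s

At the stagnation point the flow is brought to rest, so Bernoulli gives P_stag − P_static = ½ρv².
v = √(2ΔP/ρ) = √(2·133000/744) = 18.9 m/s.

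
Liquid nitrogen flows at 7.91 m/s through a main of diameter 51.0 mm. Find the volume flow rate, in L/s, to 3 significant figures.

Q = 16.2 L/s

Q = A·v = 0.00204 m² × 7.91 m/s = 0.0162 m³/s.
Converting: 0.0162 m³/s × 1000 = 16.2 L/s.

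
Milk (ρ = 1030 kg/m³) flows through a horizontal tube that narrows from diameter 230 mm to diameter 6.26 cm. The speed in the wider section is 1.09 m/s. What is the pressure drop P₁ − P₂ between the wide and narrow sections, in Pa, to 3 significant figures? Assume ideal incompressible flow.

ΔP ≈ 111000 Pa

Mass conservation (A₁v₁ = A₂v₂) gives v₂ = 1.09 × 415/30.8 = 14.7 m/s.
With no height change, Bernoulli's equation is P₁ + ½ρv₁² = P₂ + ½ρv₂².
P₁ − P₂ = ½·1030·(14.7² − 1.09²) = ½·1030·215 = 111000 Pa.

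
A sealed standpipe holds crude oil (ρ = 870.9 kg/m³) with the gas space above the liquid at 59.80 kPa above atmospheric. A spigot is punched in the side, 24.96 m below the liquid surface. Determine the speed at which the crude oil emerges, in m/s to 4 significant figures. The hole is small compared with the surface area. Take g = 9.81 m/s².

v ≈ 25.04 m/s

Take point 1 at the surface (v₁ ≈ 0) and point 2 at the hole (at atmospheric pressure). Bernoulli: P₁ + ρg h = P_atm + ½ρv₂².
With P₁ − P_atm = 59800 Pa, v₂ = √(2gh + 2ΔP/ρ) = √(2·9.81·24.96 + 2·59800/870.9) = 25.04 m/s.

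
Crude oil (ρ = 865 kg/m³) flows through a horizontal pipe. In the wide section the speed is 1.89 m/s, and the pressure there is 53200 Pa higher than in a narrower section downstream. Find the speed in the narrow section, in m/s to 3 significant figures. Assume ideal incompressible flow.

Horizontal Bernoulli: P₁ + ½ρv₁² = P₂ + ½ρv₂², so v₂² = v₁² + 2(P₁ − P₂)/ρ.
v₂ = √(1.89² + 2·53200/865) = √(3.57 + 123) = 11.3 m/s.

11.3 m/s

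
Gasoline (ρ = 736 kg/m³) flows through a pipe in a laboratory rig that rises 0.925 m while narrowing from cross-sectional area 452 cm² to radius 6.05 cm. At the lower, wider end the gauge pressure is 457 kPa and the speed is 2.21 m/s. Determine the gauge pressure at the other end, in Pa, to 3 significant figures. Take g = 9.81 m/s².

P₂ ≈ 424000 Pa

The volume flow rate is constant, so v₂ = (A₁/A₂)v₁ = (452/115)·2.21 = 8.69 m/s.
Bernoulli: P₁ + ½ρv₁² + ρg h₁ = P₂ + ½ρv₂² + ρg h₂, so P₂ = P₁ + ½ρ(v₁² − v₂²) − ρg(h₂ − h₁).
P₂ = 457000 + ½·736·(2.21² − 8.69²) − 736·9.81·(+0.925) = 457000 + (-26000) − (6680) = 424000 Pa.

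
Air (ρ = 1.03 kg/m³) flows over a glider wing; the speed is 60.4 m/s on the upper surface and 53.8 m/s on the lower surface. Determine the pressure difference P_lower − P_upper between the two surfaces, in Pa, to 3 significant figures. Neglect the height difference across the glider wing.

Bernoulli (same height): P_lower − P_upper = ½ρ(v_upper² − v_lower²).
ΔP = ½·1.03·(60.4² − 53.8²) = 388 Pa.

ΔP ≈ 388 Pa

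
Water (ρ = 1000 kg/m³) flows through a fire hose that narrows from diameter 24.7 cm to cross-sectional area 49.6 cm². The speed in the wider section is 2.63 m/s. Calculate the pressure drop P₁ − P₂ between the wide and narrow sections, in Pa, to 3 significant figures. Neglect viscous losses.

ΔP ≈ 319000 Pa

Continuity gives A₁v₁ = A₂v₂, so v₂ = (479 cm²)/(49.6 cm²) × 2.63 m/s = 25.4 m/s.
With no height change, Bernoulli's equation is P₁ + ½ρv₁² = P₂ + ½ρv₂².
P₁ − P₂ = ½·1000·(25.4² − 2.63²) = ½·1000·639 = 319000 Pa.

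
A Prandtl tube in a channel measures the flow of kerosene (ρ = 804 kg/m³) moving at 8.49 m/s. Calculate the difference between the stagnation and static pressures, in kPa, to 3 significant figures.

The dynamic pressure equals the rise in static pressure at the stagnation point: ΔP = ½ρv².
ΔP = ½·804·8.49² = 29000 Pa.

ΔP ≈ 29.0 kPa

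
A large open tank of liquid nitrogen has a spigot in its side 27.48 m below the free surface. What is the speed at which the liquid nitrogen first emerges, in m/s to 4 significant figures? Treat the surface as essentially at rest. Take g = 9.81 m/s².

23.22 m/s

The surface is effectively still and both ends are open, so ½v² = gh and v = √(2·9.81·27.48) = 23.22 m/s.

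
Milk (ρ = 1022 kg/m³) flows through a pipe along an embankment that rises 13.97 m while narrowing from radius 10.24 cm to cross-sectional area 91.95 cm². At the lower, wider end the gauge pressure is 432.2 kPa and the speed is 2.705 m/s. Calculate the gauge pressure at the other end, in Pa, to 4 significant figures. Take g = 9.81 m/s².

By continuity, v₂ = v₁·A₁/A₂ = 2.705·(329.4/91.95) = 9.691 m/s.
Energy conservation along the streamline gives P₂ = P₁ − ½ρ(v₂² − v₁²) − ρg(h₂ − h₁).
P₂ = 432200 + ½·1022·(2.705² − 9.691²) − 1022·9.81·(+13.97) = 432200 + (-44250) − (140100) = 247900 Pa.

P₂ ≈ 247900 Pa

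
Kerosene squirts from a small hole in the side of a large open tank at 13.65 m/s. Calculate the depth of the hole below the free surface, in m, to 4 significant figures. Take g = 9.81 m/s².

For a small hole in a large open tank, ½v² = gh, giving h = v²/(2g).
h = 13.65²/(2·9.81) = 186.3/19.62 = 9.497 m.

h ≈ 9.497 m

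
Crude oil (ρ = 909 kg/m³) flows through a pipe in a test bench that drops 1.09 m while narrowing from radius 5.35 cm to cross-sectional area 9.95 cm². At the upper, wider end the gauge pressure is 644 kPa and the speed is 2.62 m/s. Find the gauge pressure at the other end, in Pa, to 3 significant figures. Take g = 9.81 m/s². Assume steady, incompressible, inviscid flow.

P₂ ≈ 402000 Pa

The volume flow rate is constant, so v₂ = (A₁/A₂)v₁ = (89.9/9.95)·2.62 = 23.7 m/s.
Energy conservation along the streamline gives P₂ = P₁ − ½ρ(v₂² − v₁²) − ρg(h₂ − h₁).
P₂ = 644000 + ½·909·(2.62² − 23.7²) − 909·9.81·(−1.09) = 644000 + (-252000) − (-9720) = 402000 Pa.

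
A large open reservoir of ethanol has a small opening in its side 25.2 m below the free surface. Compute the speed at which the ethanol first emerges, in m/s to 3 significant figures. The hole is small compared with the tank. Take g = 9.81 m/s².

The surface is effectively still and both ends are open, so ½v² = gh and v = √(2·9.81·25.2) = 22.2 m/s.

22.2 m/s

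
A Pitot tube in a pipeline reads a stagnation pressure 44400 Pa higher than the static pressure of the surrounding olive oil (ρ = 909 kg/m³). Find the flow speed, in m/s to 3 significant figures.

Bernoulli between the free stream and the stagnation point: ½ρv² = P_stag − P_static.
v = √(2ΔP/ρ) = √(2·44400/909) = 9.88 m/s.

v ≈ 9.88 m/s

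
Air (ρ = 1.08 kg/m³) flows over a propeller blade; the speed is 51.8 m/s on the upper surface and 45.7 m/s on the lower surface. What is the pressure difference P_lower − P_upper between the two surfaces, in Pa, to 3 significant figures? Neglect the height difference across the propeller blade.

ΔP ≈ 321 Pa

The pressure is lower where the speed is higher: ΔP = ½ρ(v_up² − v_low²).
ΔP = ½·1.08·(51.8² − 45.7²) = 321 Pa.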